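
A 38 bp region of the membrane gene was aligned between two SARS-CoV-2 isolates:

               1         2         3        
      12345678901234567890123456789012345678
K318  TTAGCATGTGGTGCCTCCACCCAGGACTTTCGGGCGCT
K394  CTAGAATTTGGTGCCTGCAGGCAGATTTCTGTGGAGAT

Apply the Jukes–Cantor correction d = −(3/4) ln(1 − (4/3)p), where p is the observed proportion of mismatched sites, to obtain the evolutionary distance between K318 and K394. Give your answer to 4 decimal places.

0.5068

Mismatches occur at site 1 (T/C), site 5 (C/A), site 8 (G/T), site 17 (C/G), site 20 (C/G), site 21 (C/G), site 25 (G/A), site 26 (A/T), site 27 (C/T), site 29 (T/C), site 31 (C/G), site 32 (G/T), site 35 (C/A), site 37 (C/A).
p = 14/38 = 0.368421.
d = −0.75 · ln(1 − (4/3)·0.368421) = −0.75 · ln(0.508772) = −0.75 · (-0.675755) = 0.5068.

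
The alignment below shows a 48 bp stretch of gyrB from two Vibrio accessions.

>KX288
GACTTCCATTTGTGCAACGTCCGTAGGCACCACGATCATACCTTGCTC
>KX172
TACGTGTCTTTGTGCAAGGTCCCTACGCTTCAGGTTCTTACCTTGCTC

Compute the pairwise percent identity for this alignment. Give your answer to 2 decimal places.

72.92%

Differing sites — 1:G/T; 4:T/G; 6:C/G; 7:C/T; 8:A/C; 18:C/G; 23:G/C; 26:G/C; 29:A/T; 30:C/T; 33:C/G; 35:A/T; 38:A/T.
35 of the 48 sites match, so the percent identity is 35/48 × 100 = 72.92%.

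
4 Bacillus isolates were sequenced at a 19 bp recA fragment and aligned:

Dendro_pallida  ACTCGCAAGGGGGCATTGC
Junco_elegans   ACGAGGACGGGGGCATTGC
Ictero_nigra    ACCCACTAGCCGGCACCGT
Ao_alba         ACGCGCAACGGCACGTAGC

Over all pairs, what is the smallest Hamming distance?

4

Pairwise Hamming distances:
  Dendro_pallida vs Junco_elegans: 4
  Dendro_pallida vs Ictero_nigra: 8
  Dendro_pallida vs Ao_alba: 6
  Junco_elegans vs Ictero_nigra: 11
  Junco_elegans vs Ao_alba: 8
  Ictero_nigra vs Ao_alba: 12
The smallest is 4, between Dendro_pallida and Junco_elegans.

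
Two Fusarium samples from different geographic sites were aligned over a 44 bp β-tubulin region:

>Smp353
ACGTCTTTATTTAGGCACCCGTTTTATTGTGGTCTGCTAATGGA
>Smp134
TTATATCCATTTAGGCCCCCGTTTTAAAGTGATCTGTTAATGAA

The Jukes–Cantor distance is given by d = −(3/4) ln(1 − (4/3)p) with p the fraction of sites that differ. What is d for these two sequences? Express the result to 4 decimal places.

Differing sites — 1:A/T; 2:C/T; 3:G/A; 5:C/A; 7:T/C; 8:T/C; 17:A/C; 27:T/A; 28:T/A; 32:G/A; 37:C/T; 43:G/A.
p = 12/44 = 0.272727.
d = −0.75 · ln(1 − (4/3)·0.272727) = −0.75 · ln(0.636364) = −0.75 · (-0.451985) = 0.3390.

0.3390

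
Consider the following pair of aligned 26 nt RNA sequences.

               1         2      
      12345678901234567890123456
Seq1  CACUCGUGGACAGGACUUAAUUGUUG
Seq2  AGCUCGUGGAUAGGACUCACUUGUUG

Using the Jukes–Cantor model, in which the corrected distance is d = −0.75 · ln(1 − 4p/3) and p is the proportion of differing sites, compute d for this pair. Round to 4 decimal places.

Differing sites — 1:C/A; 2:A/G; 11:C/U; 18:U/C; 20:A/C.
p = 5/26 = 0.192308.
d = −0.75 · ln(1 − (4/3)·0.192308) = −0.75 · ln(0.743589) = −0.75 · (-0.296267) = 0.2222.

0.2222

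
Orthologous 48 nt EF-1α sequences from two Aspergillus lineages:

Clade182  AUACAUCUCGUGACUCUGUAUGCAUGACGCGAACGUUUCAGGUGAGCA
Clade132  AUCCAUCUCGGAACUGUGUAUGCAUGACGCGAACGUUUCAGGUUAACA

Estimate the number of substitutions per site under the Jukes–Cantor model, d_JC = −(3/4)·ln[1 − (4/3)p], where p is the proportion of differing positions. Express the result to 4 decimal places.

0.1367

Differing sites — 3:A/C; 11:U/G; 12:G/A; 16:C/G; 44:G/U; 46:G/A.
p = 6/48 = 0.125000.
d = −0.75 · ln(1 − (4/3)·0.125000) = −0.75 · ln(0.833333) = −0.75 · (-0.182322) = 0.1367.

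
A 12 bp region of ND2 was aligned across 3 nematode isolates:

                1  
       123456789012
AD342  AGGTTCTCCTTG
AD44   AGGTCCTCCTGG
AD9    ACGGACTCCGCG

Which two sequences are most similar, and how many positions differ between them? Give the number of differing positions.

Pairwise Hamming distances:
  AD342 vs AD44: 2
  AD342 vs AD9: 5
  AD44 vs AD9: 5
The smallest is 2, between AD342 and AD44.

2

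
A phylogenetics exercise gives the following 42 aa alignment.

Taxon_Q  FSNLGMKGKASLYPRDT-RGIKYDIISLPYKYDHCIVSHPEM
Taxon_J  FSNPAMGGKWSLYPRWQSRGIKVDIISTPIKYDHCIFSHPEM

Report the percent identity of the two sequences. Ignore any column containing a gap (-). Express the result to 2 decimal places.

75.61%

Excluding the 1 gap column leaves 41 comparable sites.
Mismatches occur at site 4 (L/P), site 5 (G/A), site 7 (K/G), site 10 (A/W), site 16 (D/W), site 17 (T/Q), site 23 (Y/V), site 28 (L/T), site 30 (Y/I), site 37 (V/F).
31 of the 41 comparable sites match, so the percent identity is 31/41 × 100 = 75.61%.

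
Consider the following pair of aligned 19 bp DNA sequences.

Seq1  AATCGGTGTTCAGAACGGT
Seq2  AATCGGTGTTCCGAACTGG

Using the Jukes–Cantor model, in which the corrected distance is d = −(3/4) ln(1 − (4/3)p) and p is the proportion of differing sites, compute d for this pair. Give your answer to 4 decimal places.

The sequences differ at positions 12 (A/C), 17 (G/T), 19 (T/G).
p = 3/19 = 0.157895.
d = −0.75 · ln(1 − (4/3)·0.157895) = −0.75 · ln(0.789473) = −0.75 · (-0.236390) = 0.1773.

0.1773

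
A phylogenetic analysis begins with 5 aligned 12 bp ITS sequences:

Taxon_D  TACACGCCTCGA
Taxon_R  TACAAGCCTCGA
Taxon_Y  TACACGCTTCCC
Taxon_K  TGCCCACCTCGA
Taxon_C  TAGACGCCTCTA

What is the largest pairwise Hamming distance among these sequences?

6

Pairwise Hamming distances:
  Taxon_D vs Taxon_R: 1
  Taxon_D vs Taxon_Y: 3
  Taxon_D vs Taxon_K: 3
  Taxon_D vs Taxon_C: 2
  Taxon_R vs Taxon_Y: 4
  Taxon_R vs Taxon_K: 4
  Taxon_R vs Taxon_C: 3
  Taxon_Y vs Taxon_K: 6
  Taxon_Y vs Taxon_C: 4
  Taxon_K vs Taxon_C: 5
The largest is 6, between Taxon_Y and Taxon_K.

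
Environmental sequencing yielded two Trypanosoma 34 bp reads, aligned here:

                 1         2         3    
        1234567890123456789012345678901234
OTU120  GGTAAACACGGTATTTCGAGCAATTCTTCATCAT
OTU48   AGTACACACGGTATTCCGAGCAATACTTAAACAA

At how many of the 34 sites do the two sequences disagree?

7

Mismatches occur at site 1 (G↔A), site 5 (A↔C), site 16 (T↔C), site 25 (T↔A), site 29 (C↔A), site 31 (T↔A), site 34 (T↔A).
That gives 7 mismatches out of 34 aligned sites, so the Hamming distance is 7.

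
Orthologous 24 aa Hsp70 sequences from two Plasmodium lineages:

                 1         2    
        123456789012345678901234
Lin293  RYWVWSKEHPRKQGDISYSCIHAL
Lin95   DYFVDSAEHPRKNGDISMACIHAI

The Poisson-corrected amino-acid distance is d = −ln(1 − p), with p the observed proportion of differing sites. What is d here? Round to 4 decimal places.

0.4055

Differing sites — 1:R/D; 3:W/F; 5:W/D; 7:K/A; 13:Q/N; 18:Y/M; 19:S/A; 24:L/I.
p = 8/24 = 0.333333.
d = −ln(1 − 0.333333) = −ln(0.666667) = 0.4055.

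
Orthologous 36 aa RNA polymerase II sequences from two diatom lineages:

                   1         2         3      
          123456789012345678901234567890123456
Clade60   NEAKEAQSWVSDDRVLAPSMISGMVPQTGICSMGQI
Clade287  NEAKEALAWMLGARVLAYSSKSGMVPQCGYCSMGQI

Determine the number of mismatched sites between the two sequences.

Mismatches occur at site 7 (Q↔L), site 8 (S↔A), site 10 (V↔M), site 11 (S↔L), site 12 (D↔G), site 13 (D↔A), site 18 (P↔Y), site 20 (M↔S), site 21 (I↔K), site 28 (T↔C), site 30 (I↔Y).
That gives 11 mismatches out of 36 aligned sites, so the Hamming distance is 11.

11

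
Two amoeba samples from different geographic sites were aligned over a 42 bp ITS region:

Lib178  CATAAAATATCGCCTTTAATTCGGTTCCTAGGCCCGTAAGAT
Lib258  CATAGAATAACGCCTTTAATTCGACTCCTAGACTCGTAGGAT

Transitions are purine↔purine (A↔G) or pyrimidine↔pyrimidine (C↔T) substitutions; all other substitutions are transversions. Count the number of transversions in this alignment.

Differing sites — 5:A/G (Ti); 10:T/A (Tv); 24:G/A (Ti); 25:T/C (Ti); 32:G/A (Ti); 34:C/T (Ti); 39:A/G (Ti).
Of the 7 differences, 6 transitions and 1 transversion, so the answer is 1.

1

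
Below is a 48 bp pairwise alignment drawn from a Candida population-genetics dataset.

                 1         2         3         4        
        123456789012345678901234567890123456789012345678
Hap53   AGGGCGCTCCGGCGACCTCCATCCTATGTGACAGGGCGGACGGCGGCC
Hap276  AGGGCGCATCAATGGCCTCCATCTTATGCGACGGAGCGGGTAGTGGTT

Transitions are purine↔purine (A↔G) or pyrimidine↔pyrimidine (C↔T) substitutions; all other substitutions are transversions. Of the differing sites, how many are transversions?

1

Mismatches occur at site 8 (T→A, transversion), site 9 (C→T, transition), site 11 (G→A, transition), site 12 (G→A, transition), site 13 (C→T, transition), site 15 (A→G, transition), site 24 (C→T, transition), site 29 (T→C, transition), site 33 (A→G, transition), site 35 (G→A, transition), site 40 (A→G, transition), site 41 (C→T, transition), site 42 (G→A, transition), site 44 (C→T, transition), site 47 (C→T, transition), site 48 (C→T, transition).
Of the 16 differences, 15 transitions and 1 transversion, so the answer is 1.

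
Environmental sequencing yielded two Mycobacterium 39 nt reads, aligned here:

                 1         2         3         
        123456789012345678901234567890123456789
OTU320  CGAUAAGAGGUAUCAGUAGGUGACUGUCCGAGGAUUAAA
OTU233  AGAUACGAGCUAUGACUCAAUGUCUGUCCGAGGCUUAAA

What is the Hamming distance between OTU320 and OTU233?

The sequences differ at positions 1 (C/A), 6 (A/C), 10 (G/C), 14 (C/G), 16 (G/C), 18 (A/C), 19 (G/A), 20 (G/A), 23 (A/U), 34 (A/C).
That gives 10 mismatches out of 39 aligned sites, so the Hamming distance is 10.

10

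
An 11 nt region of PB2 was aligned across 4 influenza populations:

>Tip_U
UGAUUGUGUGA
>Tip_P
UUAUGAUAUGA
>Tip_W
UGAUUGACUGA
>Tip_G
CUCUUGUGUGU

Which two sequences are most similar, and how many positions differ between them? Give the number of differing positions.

Pairwise Hamming distances:
  Tip_U vs Tip_P: 4
  Tip_U vs Tip_W: 2
  Tip_U vs Tip_G: 4
  Tip_P vs Tip_W: 5
  Tip_P vs Tip_G: 6
  Tip_W vs Tip_G: 6
The smallest is 2, between Tip_U and Tip_W.

2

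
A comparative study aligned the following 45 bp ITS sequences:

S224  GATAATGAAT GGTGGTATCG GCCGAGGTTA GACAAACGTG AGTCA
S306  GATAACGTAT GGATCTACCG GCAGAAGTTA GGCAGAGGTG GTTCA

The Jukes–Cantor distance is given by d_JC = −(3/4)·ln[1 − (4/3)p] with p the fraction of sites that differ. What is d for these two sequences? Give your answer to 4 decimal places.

0.3648

Differing sites — 6:T/C; 8:A/T; 13:T/A; 14:G/T; 15:G/C; 18:T/C; 23:C/A; 26:G/A; 32:A/G; 35:A/G; 37:C/G; 41:A/G; 42:G/T.
p = 13/45 = 0.288889.
d = −0.75 · ln(1 − (4/3)·0.288889) = −0.75 · ln(0.614815) = −0.75 · (-0.486434) = 0.3648.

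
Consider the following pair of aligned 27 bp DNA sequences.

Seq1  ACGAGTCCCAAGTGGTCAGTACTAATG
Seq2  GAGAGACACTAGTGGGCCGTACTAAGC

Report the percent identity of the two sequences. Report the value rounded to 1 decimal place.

66.7%

The sequences differ at positions 1 (A/G), 2 (C/A), 6 (T/A), 8 (C/A), 10 (A/T), 16 (T/G), 18 (A/C), 26 (T/G), 27 (G/C).
18 of the 27 sites match, so the percent identity is 18/27 × 100 = 66.7%.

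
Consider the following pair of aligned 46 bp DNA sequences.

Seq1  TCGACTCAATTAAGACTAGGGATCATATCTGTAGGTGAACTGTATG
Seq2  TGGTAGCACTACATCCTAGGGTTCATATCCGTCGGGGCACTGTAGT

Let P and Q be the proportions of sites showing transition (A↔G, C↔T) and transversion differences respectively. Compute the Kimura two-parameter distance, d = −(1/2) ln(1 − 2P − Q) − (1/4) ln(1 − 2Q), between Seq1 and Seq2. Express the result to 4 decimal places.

The sequences differ at positions 2 (C/G, transversion), 4 (A/T, transversion), 5 (C/A, transversion), 6 (T/G, transversion), 9 (A/C, transversion), 11 (T/A, transversion), 12 (A/C, transversion), 14 (G/T, transversion), 15 (A/C, transversion), 22 (A/T, transversion), 30 (T/C, transition), 33 (A/C, transversion), 36 (T/G, transversion), 38 (A/C, transversion), 45 (T/G, transversion), 46 (G/T, transversion).
Of the 16 differences, 1 transition and 15 transversions over 46 sites: P = 1/46 = 0.021739, Q = 15/46 = 0.326087.
d = −0.5·ln(0.630435) − 0.25·ln(0.347826) = −0.5·(-0.461345) − 0.25·(-1.056053) = 0.4947.

0.4947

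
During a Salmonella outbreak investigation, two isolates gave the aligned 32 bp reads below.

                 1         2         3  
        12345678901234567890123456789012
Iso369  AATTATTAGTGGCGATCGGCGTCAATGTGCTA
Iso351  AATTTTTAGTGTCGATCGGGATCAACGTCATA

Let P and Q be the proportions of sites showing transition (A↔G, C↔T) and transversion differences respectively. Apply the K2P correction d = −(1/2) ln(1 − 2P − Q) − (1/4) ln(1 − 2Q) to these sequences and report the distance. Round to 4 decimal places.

0.2588

Differing sites — 5:A/T (Tv); 12:G/T (Tv); 20:C/G (Tv); 21:G/A (Ti); 26:T/C (Ti); 29:G/C (Tv); 30:C/A (Tv).
Of the 7 differences, 2 transitions and 5 transversions over 32 sites: P = 2/32 = 0.062500, Q = 5/32 = 0.156250.
d = −0.5·ln(0.718750) − 0.25·ln(0.687500) = −0.5·(-0.330242) − 0.25·(-0.374693) = 0.2588.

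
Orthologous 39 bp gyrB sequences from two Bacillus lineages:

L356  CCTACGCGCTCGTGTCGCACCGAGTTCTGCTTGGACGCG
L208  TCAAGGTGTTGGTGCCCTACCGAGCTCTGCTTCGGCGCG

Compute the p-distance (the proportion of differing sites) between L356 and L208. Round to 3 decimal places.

0.308

Mismatches occur at site 1 (C↔T), site 3 (T↔A), site 5 (C↔G), site 7 (C↔T), site 9 (C↔T), site 11 (C↔G), site 15 (T↔C), site 17 (G↔C), site 18 (C↔T), site 25 (T↔C), site 33 (G↔C), site 35 (A↔G).
There are 12 differences over 39 sites, so p = 12/39 = 0.308.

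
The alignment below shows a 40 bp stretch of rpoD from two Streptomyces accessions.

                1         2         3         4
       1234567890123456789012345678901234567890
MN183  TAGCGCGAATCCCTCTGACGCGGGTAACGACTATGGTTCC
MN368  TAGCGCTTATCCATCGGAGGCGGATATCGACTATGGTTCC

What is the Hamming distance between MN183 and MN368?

The sequences differ at positions 7 (G/T), 8 (A/T), 13 (C/A), 16 (T/G), 19 (C/G), 24 (G/A), 27 (A/T).
That gives 7 mismatches out of 40 aligned sites, so the Hamming distance is 7.

7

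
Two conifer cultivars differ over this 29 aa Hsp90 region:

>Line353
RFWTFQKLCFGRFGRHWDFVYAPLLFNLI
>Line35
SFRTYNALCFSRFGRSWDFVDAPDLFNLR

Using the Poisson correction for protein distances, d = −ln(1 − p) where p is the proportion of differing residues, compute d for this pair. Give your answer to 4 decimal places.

0.4229

The sequences differ at positions 1 (R/S), 3 (W/R), 5 (F/Y), 6 (Q/N), 7 (K/A), 11 (G/S), 16 (H/S), 21 (Y/D), 24 (L/D), 29 (I/R).
p = 10/29 = 0.344828.
d = −ln(1 − 0.344828) = −ln(0.655172) = 0.4229.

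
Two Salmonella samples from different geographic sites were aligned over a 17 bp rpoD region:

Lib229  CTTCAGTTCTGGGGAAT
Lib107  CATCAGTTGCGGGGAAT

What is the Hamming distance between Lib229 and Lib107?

3

The sequences differ at positions 2 (T/A), 9 (C/G), 10 (T/C).
That gives 3 mismatches out of 17 aligned sites, so the Hamming distance is 3.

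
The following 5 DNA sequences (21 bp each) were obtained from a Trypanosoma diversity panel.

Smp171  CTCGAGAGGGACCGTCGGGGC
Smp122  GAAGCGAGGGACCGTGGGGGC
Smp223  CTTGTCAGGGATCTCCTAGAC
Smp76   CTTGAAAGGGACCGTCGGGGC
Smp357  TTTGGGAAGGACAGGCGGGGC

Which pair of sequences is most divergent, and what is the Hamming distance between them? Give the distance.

12

Pairwise Hamming distances:
  Smp171 vs Smp122: 5
  Smp171 vs Smp223: 9
  Smp171 vs Smp76: 2
  Smp171 vs Smp357: 6
  Smp122 vs Smp223: 12
  Smp122 vs Smp76: 6
  Smp122 vs Smp357: 8
  Smp223 vs Smp76: 8
  Smp223 vs Smp357: 11
  Smp76 vs Smp357: 6
The largest is 12, between Smp122 and Smp223.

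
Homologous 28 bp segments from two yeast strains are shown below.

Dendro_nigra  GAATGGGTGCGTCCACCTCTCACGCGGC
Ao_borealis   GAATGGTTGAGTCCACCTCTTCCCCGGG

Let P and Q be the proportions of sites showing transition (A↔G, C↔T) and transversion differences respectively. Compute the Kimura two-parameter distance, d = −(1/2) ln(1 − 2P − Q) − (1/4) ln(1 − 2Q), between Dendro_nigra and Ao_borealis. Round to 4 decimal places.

Mismatches occur at site 7 (G/T, transversion), site 10 (C/A, transversion), site 21 (C/T, transition), site 22 (A/C, transversion), site 24 (G/C, transversion), site 28 (C/G, transversion).
Of the 6 differences, 1 transition and 5 transversions over 28 sites: P = 1/28 = 0.035714, Q = 5/28 = 0.178571.
d = −0.5·ln(0.750001) − 0.25·ln(0.642858) = −0.5·(-0.287681) − 0.25·(-0.441831) = 0.2543.

0.2543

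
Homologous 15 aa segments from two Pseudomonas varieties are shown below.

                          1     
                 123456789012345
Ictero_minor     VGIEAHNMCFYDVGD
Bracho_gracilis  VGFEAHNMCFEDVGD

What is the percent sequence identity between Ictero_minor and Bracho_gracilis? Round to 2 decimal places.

The sequences differ at positions 3 (I/F), 11 (Y/E).
13 of the 15 sites match, so the percent identity is 13/15 × 100 = 86.67%.

86.67%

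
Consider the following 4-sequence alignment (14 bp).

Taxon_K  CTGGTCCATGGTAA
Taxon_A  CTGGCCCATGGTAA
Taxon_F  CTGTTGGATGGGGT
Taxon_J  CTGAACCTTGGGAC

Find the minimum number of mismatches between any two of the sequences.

Pairwise Hamming distances:
  Taxon_K vs Taxon_A: 1
  Taxon_K vs Taxon_F: 6
  Taxon_K vs Taxon_J: 5
  Taxon_A vs Taxon_F: 7
  Taxon_A vs Taxon_J: 5
  Taxon_F vs Taxon_J: 7
The smallest is 1, between Taxon_K and Taxon_A.

1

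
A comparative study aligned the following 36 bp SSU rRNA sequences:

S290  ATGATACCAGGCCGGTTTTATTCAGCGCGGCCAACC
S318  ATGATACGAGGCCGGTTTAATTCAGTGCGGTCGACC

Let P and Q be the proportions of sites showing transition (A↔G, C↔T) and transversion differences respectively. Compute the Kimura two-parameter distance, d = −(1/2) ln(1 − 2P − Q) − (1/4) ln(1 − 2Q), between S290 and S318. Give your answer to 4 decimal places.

0.1551

Mismatches occur at site 8 (C↔G, transversion), site 19 (T↔A, transversion), site 26 (C↔T, transition), site 31 (C↔T, transition), site 33 (A↔G, transition).
Of the 5 differences, 3 transitions and 2 transversions over 36 sites: P = 3/36 = 0.083333, Q = 2/36 = 0.055556.
d = −0.5·ln(0.777778) − 0.25·ln(0.888888) = −0.5·(-0.251314) − 0.25·(-0.117784) = 0.1551.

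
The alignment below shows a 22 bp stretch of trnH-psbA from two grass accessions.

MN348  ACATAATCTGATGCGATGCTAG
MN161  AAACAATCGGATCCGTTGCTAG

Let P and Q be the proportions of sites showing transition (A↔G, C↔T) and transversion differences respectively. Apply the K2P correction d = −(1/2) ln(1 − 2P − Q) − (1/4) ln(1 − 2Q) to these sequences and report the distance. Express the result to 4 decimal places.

The sequences differ at positions 2 (C/A, transversion), 4 (T/C, transition), 9 (T/G, transversion), 13 (G/C, transversion), 16 (A/T, transversion).
Of the 5 differences, 1 transition and 4 transversions over 22 sites: P = 1/22 = 0.045455, Q = 4/22 = 0.181818.
d = −0.5·ln(0.727272) − 0.25·ln(0.636364) = −0.5·(-0.318455) − 0.25·(-0.451985) = 0.2722.

0.2722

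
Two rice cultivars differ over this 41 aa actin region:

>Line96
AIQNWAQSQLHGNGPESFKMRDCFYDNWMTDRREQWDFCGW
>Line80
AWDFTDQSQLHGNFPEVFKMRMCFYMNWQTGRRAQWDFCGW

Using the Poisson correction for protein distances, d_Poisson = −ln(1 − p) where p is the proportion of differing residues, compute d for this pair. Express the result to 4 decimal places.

0.3463

The sequences differ at positions 2 (I/W), 3 (Q/D), 4 (N/F), 5 (W/T), 6 (A/D), 14 (G/F), 17 (S/V), 22 (D/M), 26 (D/M), 29 (M/Q), 31 (D/G), 34 (E/A).
p = 12/41 = 0.292683.
d = −ln(1 − 0.292683) = −ln(0.707317) = 0.3463.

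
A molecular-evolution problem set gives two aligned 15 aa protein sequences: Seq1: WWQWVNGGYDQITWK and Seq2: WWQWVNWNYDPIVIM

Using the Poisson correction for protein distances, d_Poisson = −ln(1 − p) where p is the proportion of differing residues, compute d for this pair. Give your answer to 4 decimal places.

0.5108

The sequences differ at positions 7 (G/W), 8 (G/N), 11 (Q/P), 13 (T/V), 14 (W/I), 15 (K/M).
p = 6/15 = 0.400000.
d = −ln(1 − 0.400000) = −ln(0.600000) = 0.5108.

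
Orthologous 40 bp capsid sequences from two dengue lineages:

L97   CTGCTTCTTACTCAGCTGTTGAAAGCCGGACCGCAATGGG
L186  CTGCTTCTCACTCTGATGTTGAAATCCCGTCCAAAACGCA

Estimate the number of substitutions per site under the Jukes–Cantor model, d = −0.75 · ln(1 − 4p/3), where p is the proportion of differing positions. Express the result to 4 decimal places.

0.3426

The sequences differ at positions 9 (T/C), 14 (A/T), 16 (C/A), 25 (G/T), 28 (G/C), 30 (A/T), 33 (G/A), 34 (C/A), 37 (T/C), 39 (G/C), 40 (G/A).
p = 11/40 = 0.275000.
d = −0.75 · ln(1 − (4/3)·0.275000) = −0.75 · ln(0.633333) = −0.75 · (-0.456759) = 0.3426.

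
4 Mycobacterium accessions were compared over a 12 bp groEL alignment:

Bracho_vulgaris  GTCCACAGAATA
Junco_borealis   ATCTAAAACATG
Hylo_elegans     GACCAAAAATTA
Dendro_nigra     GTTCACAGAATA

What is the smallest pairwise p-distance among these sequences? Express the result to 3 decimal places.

0.083

Pairwise Hamming distances:
  Bracho_vulgaris vs Junco_borealis: 6
  Bracho_vulgaris vs Hylo_elegans: 4
  Bracho_vulgaris vs Dendro_nigra: 1
  Junco_borealis vs Hylo_elegans: 6
  Junco_borealis vs Dendro_nigra: 7
  Hylo_elegans vs Dendro_nigra: 5
The smallest is 1 mismatch, between Bracho_vulgaris and Dendro_nigra; p = 1/12 = 0.083.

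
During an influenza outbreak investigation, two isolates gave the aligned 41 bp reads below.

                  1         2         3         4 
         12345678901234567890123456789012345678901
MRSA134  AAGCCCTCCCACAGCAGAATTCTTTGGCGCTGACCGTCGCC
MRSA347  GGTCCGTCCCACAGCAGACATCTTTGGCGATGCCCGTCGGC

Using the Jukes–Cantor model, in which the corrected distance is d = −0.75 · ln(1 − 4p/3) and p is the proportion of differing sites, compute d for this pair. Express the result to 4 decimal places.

Mismatches occur at site 1 (A↔G), site 2 (A↔G), site 3 (G↔T), site 6 (C↔G), site 19 (A↔C), site 20 (T↔A), site 30 (C↔A), site 33 (A↔C), site 40 (C↔G).
p = 9/41 = 0.219512.
d = −0.75 · ln(1 − (4/3)·0.219512) = −0.75 · ln(0.707317) = −0.75 · (-0.346276) = 0.2597.

0.2597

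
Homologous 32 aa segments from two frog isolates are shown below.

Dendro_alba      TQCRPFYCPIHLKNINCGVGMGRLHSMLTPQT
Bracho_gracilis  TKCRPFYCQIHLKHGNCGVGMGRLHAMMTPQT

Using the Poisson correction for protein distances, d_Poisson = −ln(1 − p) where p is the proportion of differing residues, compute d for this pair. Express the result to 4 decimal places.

The sequences differ at positions 2 (Q/K), 9 (P/Q), 14 (N/H), 15 (I/G), 26 (S/A), 28 (L/M).
p = 6/32 = 0.187500.
d = −ln(1 − 0.187500) = −ln(0.812500) = 0.2076.

0.2076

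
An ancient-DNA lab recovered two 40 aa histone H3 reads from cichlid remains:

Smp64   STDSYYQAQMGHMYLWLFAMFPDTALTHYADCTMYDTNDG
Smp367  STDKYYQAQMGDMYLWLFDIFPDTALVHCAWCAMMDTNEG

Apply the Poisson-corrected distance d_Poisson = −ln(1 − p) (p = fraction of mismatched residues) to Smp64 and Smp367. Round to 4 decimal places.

Differing sites — 4:S/K; 12:H/D; 19:A/D; 20:M/I; 27:T/V; 29:Y/C; 31:D/W; 33:T/A; 35:Y/M; 39:D/E.
p = 10/40 = 0.250000.
d = −ln(1 − 0.250000) = −ln(0.750000) = 0.2877.

0.2877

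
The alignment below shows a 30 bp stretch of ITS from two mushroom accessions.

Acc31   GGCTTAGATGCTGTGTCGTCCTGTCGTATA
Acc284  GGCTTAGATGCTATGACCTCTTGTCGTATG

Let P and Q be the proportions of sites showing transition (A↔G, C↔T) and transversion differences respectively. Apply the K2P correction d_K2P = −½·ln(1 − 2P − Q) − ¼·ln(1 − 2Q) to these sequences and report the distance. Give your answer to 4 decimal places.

Mismatches occur at site 13 (G/A, transition), site 16 (T/A, transversion), site 18 (G/C, transversion), site 21 (C/T, transition), site 30 (A/G, transition).
Of the 5 differences, 3 transitions and 2 transversions over 30 sites: P = 3/30 = 0.100000, Q = 2/30 = 0.066667.
d = −0.5·ln(0.733333) − 0.25·ln(0.866666) = −0.5·(-0.310155) − 0.25·(-0.143102) = 0.1909.

0.1909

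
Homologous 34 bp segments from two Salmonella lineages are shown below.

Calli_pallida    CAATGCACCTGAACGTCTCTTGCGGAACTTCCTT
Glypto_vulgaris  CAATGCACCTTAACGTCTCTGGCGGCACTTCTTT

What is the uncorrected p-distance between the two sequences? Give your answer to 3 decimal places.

Differing sites — 11:G/T; 21:T/G; 26:A/C; 32:C/T.
There are 4 differences over 34 sites, so p = 4/34 = 0.118.

0.118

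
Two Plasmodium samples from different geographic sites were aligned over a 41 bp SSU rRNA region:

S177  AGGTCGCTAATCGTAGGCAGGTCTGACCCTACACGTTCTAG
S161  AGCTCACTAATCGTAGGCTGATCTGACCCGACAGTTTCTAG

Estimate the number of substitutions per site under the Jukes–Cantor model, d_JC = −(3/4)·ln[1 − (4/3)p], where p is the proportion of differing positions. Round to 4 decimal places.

0.1937

The sequences differ at positions 3 (G/C), 6 (G/A), 19 (A/T), 21 (G/A), 30 (T/G), 34 (C/G), 35 (G/T).
p = 7/41 = 0.170732.
d = −0.75 · ln(1 − (4/3)·0.170732) = −0.75 · ln(0.772357) = −0.75 · (-0.258308) = 0.1937.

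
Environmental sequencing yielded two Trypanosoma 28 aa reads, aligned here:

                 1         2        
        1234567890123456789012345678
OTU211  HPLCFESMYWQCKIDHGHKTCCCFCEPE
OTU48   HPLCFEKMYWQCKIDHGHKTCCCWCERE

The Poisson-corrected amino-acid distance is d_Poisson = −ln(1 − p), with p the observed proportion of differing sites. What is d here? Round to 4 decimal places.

0.1133

Mismatches occur at site 7 (S/K), site 24 (F/W), site 27 (P/R).
p = 3/28 = 0.107143.
d = −ln(1 − 0.107143) = −ln(0.892857) = 0.1133.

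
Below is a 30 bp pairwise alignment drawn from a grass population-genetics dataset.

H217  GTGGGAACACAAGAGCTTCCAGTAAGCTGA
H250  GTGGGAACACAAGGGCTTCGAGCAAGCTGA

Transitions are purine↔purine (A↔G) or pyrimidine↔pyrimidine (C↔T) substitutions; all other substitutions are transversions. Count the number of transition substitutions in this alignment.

2

Differing sites — 14:A/G (Ti); 20:C/G (Tv); 23:T/C (Ti).
Of the 3 differences, 2 transitions and 1 transversion, so the answer is 2.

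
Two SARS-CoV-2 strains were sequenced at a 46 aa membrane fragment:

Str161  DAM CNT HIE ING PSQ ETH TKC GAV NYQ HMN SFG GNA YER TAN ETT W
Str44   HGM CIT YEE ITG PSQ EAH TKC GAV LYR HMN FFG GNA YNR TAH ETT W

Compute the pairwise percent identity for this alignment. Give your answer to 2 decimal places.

73.91%

Mismatches occur at site 1 (D↔H), site 2 (A↔G), site 5 (N↔I), site 7 (H↔Y), site 8 (I↔E), site 11 (N↔T), site 17 (T↔A), site 25 (N↔L), site 27 (Q↔R), site 31 (S↔F), site 38 (E↔N), site 42 (N↔H).
34 of the 46 sites match, so the percent identity is 34/46 × 100 = 73.91%.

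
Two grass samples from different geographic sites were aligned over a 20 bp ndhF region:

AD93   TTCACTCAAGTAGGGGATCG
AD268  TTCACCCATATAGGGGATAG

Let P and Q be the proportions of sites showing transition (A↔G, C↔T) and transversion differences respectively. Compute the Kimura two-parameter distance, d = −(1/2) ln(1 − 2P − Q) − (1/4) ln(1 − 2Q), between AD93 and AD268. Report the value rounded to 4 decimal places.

0.2341

Differing sites — 6:T/C (Ti); 9:A/T (Tv); 10:G/A (Ti); 19:C/A (Tv).
Of the 4 differences, 2 transitions and 2 transversions over 20 sites: P = 2/20 = 0.100000, Q = 2/20 = 0.100000.
d = −0.5·ln(0.700000) − 0.25·ln(0.800000) = −0.5·(-0.356675) − 0.25·(-0.223144) = 0.2341.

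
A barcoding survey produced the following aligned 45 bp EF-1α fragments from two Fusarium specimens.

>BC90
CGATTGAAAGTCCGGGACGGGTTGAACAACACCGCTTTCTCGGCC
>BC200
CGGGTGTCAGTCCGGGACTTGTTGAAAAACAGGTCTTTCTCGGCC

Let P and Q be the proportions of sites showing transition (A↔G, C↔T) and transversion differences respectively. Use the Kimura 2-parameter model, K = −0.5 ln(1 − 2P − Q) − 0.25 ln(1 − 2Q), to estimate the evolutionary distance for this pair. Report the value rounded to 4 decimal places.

Mismatches occur at site 3 (A/G, transition), site 4 (T/G, transversion), site 7 (A/T, transversion), site 8 (A/C, transversion), site 19 (G/T, transversion), site 20 (G/T, transversion), site 27 (C/A, transversion), site 32 (C/G, transversion), site 33 (C/G, transversion), site 34 (G/T, transversion).
Of the 10 differences, 1 transition and 9 transversions over 45 sites: P = 1/45 = 0.022222, Q = 9/45 = 0.200000.
d = −0.5·ln(0.755556) − 0.25·ln(0.600000) = −0.5·(-0.280301) − 0.25·(-0.510826) = 0.2679.

0.2679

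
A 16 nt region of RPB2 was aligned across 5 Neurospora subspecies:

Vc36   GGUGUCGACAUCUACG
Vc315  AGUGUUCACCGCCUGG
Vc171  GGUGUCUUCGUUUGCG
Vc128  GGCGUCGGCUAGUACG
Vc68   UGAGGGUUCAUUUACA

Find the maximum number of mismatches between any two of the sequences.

13

Pairwise Hamming distances:
  Vc36 vs Vc315: 8
  Vc36 vs Vc171: 5
  Vc36 vs Vc128: 5
  Vc36 vs Vc68: 8
  Vc315 vs Vc171: 10
  Vc315 vs Vc128: 11
  Vc315 vs Vc68: 13
  Vc171 vs Vc128: 7
  Vc171 vs Vc68: 7
  Vc128 vs Vc68: 10
The largest is 13, between Vc315 and Vc68.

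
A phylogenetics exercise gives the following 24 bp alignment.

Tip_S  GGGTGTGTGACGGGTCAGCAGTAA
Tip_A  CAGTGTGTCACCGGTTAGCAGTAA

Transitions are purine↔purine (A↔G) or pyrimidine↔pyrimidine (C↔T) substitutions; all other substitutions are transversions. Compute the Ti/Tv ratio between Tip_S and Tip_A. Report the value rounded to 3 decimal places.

Mismatches occur at site 1 (G→C, transversion), site 2 (G→A, transition), site 9 (G→C, transversion), site 12 (G→C, transversion), site 16 (C→T, transition).
Of the 5 differences, 2 transitions and 3 transversions, so Ti/Tv = 2/3 = 0.667.

0.667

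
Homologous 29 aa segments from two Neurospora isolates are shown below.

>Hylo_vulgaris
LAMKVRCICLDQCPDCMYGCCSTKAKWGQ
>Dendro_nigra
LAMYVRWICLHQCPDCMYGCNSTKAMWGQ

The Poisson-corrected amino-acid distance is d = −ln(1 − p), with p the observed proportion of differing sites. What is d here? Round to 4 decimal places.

Differing sites — 4:K/Y; 7:C/W; 11:D/H; 21:C/N; 26:K/M.
p = 5/29 = 0.172414.
d = −ln(1 − 0.172414) = −ln(0.827586) = 0.1892.

0.1892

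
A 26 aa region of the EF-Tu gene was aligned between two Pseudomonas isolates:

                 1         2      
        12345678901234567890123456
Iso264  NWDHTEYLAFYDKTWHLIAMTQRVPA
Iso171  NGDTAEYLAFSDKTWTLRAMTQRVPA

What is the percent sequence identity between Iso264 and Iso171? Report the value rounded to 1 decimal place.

The sequences differ at positions 2 (W/G), 4 (H/T), 5 (T/A), 11 (Y/S), 16 (H/T), 18 (I/R).
20 of the 26 sites match, so the percent identity is 20/26 × 100 = 76.9%.

76.9%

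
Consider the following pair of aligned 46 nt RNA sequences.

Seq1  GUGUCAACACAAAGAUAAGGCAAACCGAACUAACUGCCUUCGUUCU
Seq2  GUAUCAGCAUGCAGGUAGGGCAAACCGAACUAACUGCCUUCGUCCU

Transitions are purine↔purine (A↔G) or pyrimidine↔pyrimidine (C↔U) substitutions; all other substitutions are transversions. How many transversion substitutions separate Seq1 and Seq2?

The sequences differ at positions 3 (G/A, transition), 7 (A/G, transition), 10 (C/U, transition), 11 (A/G, transition), 12 (A/C, transversion), 15 (A/G, transition), 18 (A/G, transition), 44 (U/C, transition).
Of the 8 differences, 7 transitions and 1 transversion, so the answer is 1.

1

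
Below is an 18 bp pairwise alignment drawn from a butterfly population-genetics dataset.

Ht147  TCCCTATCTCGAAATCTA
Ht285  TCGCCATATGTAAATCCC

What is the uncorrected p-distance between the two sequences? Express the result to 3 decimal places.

0.389

Mismatches occur at site 3 (C→G), site 5 (T→C), site 8 (C→A), site 10 (C→G), site 11 (G→T), site 17 (T→C), site 18 (A→C).
There are 7 differences over 18 sites, so p = 7/18 = 0.389.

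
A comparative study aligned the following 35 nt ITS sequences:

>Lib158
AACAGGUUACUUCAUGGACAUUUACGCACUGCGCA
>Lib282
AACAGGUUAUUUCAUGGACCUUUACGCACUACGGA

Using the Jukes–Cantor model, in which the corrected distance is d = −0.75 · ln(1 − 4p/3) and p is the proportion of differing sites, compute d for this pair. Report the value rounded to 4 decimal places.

Differing sites — 10:C/U; 20:A/C; 31:G/A; 34:C/G.
p = 4/35 = 0.114286.
d = −0.75 · ln(1 − (4/3)·0.114286) = −0.75 · ln(0.847619) = −0.75 · (-0.165324) = 0.1240.

0.1240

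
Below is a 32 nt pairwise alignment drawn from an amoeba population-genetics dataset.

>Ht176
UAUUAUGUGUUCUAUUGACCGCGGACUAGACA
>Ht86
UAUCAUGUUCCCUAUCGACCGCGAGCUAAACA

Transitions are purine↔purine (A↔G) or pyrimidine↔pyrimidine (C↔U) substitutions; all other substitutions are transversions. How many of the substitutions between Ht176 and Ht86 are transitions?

Differing sites — 4:U/C (Ti); 9:G/U (Tv); 10:U/C (Ti); 11:U/C (Ti); 16:U/C (Ti); 24:G/A (Ti); 25:A/G (Ti); 29:G/A (Ti).
Of the 8 differences, 7 transitions and 1 transversion, so the answer is 7.

7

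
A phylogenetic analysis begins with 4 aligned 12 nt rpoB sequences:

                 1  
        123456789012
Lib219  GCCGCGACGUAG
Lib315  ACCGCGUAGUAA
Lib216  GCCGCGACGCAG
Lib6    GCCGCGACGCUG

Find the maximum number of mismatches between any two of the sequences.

6

Pairwise Hamming distances:
  Lib219 vs Lib315: 4
  Lib219 vs Lib216: 1
  Lib219 vs Lib6: 2
  Lib315 vs Lib216: 5
  Lib315 vs Lib6: 6
  Lib216 vs Lib6: 1
The largest is 6, between Lib315 and Lib6.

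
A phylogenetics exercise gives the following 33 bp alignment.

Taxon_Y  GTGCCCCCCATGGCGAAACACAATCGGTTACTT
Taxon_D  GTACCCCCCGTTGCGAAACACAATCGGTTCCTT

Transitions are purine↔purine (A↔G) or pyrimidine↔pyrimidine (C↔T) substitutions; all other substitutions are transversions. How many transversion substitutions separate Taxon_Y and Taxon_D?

2

Differing sites — 3:G/A (Ti); 10:A/G (Ti); 12:G/T (Tv); 30:A/C (Tv).
Of the 4 differences, 2 transitions and 2 transversions, so the answer is 2.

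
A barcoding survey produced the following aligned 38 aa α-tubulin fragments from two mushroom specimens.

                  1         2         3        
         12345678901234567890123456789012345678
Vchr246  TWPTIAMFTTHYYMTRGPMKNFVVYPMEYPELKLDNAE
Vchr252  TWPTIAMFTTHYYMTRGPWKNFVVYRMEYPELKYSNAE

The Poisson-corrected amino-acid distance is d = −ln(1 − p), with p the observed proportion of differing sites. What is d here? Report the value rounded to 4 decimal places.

0.1112

Mismatches occur at site 19 (M↔W), site 26 (P↔R), site 34 (L↔Y), site 35 (D↔S).
p = 4/38 = 0.105263.
d = −ln(1 − 0.105263) = −ln(0.894737) = 0.1112.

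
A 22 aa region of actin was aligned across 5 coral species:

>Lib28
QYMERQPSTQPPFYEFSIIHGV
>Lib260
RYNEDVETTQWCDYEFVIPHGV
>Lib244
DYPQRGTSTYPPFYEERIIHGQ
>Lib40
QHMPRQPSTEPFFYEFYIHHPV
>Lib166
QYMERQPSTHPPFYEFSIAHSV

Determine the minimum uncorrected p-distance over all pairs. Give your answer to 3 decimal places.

0.136

Pairwise Hamming distances:
  Lib28 vs Lib260: 11
  Lib28 vs Lib244: 9
  Lib28 vs Lib40: 7
  Lib28 vs Lib166: 3
  Lib260 vs Lib244: 15
  Lib260 vs Lib40: 15
  Lib260 vs Lib166: 13
  Lib244 vs Lib40: 13
  Lib244 vs Lib166: 11
  Lib40 vs Lib166: 7
The smallest is 3 mismatches, between Lib28 and Lib166; p = 3/22 = 0.136.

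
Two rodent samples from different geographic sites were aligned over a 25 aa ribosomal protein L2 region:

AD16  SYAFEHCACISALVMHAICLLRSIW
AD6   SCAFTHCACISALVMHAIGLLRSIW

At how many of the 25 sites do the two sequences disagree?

The sequences differ at positions 2 (Y/C), 5 (E/T), 19 (C/G).
That gives 3 mismatches out of 25 aligned sites, so the Hamming distance is 3.

3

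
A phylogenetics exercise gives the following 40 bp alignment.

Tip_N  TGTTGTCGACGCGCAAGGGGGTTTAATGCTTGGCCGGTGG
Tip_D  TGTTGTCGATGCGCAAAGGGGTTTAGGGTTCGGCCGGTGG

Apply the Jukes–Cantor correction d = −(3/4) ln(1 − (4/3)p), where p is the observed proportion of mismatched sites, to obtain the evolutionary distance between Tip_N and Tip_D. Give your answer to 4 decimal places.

Mismatches occur at site 10 (C/T), site 17 (G/A), site 26 (A/G), site 27 (T/G), site 29 (C/T), site 31 (T/C).
p = 6/40 = 0.150000.
d = −0.75 · ln(1 − (4/3)·0.150000) = −0.75 · ln(0.800000) = −0.75 · (-0.223144) = 0.1674.

0.1674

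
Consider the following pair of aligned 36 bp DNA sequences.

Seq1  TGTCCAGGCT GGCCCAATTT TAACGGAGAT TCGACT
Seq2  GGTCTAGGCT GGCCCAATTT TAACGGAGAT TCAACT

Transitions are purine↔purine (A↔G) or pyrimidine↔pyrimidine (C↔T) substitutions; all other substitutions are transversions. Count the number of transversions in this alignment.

1

Differing sites — 1:T/G (Tv); 5:C/T (Ti); 33:G/A (Ti).
Of the 3 differences, 2 transitions and 1 transversion, so the answer is 1.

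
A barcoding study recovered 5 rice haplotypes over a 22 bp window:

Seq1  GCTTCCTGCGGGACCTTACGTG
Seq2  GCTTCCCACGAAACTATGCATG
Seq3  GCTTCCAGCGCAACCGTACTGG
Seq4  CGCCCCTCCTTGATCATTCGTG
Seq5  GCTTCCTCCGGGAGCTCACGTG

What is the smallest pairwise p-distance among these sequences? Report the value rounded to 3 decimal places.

Pairwise Hamming distances:
  Seq1 vs Seq2: 8
  Seq1 vs Seq3: 6
  Seq1 vs Seq4: 10
  Seq1 vs Seq5: 3
  Seq2 vs Seq3: 8
  Seq2 vs Seq4: 13
  Seq2 vs Seq5: 10
  Seq3 vs Seq4: 14
  Seq3 vs Seq5: 9
  Seq4 vs Seq5: 10
The smallest is 3 mismatches, between Seq1 and Seq5; p = 3/22 = 0.136.

0.136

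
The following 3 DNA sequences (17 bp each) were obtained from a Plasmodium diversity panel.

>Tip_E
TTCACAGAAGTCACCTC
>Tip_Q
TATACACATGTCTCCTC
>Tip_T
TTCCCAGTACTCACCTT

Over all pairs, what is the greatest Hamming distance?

9

Pairwise Hamming distances:
  Tip_E vs Tip_Q: 5
  Tip_E vs Tip_T: 4
  Tip_Q vs Tip_T: 9
The largest is 9, between Tip_Q and Tip_T.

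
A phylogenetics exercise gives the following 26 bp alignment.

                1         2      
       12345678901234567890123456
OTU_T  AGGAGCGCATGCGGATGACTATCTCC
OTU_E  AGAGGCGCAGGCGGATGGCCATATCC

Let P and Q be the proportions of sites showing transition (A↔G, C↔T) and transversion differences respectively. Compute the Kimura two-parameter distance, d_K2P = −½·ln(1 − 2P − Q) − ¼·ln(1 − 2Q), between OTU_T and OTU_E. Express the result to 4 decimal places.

Mismatches occur at site 3 (G/A, transition), site 4 (A/G, transition), site 10 (T/G, transversion), site 18 (A/G, transition), site 20 (T/C, transition), site 23 (C/A, transversion).
Of the 6 differences, 4 transitions and 2 transversions over 26 sites: P = 4/26 = 0.153846, Q = 2/26 = 0.076923.
d = −0.5·ln(0.615385) − 0.25·ln(0.846154) = −0.5·(-0.485507) − 0.25·(-0.167054) = 0.2845.

0.2845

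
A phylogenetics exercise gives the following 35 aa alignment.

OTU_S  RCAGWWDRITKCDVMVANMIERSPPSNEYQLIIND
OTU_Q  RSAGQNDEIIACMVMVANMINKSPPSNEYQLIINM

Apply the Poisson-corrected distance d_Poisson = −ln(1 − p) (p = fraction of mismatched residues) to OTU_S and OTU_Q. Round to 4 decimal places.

The sequences differ at positions 2 (C/S), 5 (W/Q), 6 (W/N), 8 (R/E), 10 (T/I), 11 (K/A), 13 (D/M), 21 (E/N), 22 (R/K), 35 (D/M).
p = 10/35 = 0.285714.
d = −ln(1 − 0.285714) = −ln(0.714286) = 0.3365.

0.3365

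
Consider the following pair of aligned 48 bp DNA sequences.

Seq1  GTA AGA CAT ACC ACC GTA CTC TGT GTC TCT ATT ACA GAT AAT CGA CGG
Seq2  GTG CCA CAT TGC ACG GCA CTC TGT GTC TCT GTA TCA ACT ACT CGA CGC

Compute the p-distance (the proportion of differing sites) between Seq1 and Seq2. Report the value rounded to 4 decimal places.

Differing sites — 3:A/G; 4:A/C; 5:G/C; 10:A/T; 11:C/G; 15:C/G; 17:T/C; 31:A/G; 33:T/A; 34:A/T; 37:G/A; 38:A/C; 41:A/C; 48:G/C.
There are 14 differences over 48 sites, so p = 14/48 = 0.2917.

0.2917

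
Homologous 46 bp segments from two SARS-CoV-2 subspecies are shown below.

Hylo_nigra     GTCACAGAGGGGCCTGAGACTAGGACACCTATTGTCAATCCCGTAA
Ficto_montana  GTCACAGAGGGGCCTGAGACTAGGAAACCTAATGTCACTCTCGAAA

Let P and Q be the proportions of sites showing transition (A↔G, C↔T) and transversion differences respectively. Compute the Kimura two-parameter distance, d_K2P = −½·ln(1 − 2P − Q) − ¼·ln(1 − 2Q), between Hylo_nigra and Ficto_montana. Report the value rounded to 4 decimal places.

The sequences differ at positions 26 (C/A, transversion), 32 (T/A, transversion), 38 (A/C, transversion), 41 (C/T, transition), 44 (T/A, transversion).
Of the 5 differences, 1 transition and 4 transversions over 46 sites: P = 1/46 = 0.021739, Q = 4/46 = 0.086957.
d = −0.5·ln(0.869565) − 0.25·ln(0.826086) = −0.5·(-0.139762) − 0.25·(-0.191056) = 0.1176.

0.1176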